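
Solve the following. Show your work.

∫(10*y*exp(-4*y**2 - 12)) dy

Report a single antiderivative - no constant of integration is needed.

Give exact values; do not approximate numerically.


Step 1. Substitute u = y**2 + 3, turning ∫(10*y*exp(-4*y**2 - 12)) dy into ∫(5*exp(-4*u)) du: now ∫(5*exp(-4*u)) du.
Step 2. Evaluate the standard form: now -5*exp(-4*u)/4.
Step 3. Substitute back u = y**2 + 3: now -5*exp(-4*y**2 - 12)/4.
Answer: -5*exp(-4*y**2 - 12)/4.


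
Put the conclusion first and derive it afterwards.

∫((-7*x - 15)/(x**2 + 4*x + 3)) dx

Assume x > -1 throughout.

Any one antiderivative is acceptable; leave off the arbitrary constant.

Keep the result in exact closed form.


The answer is -4*log(x + 1) - 3*log(x + 3).
Step 1. Decompose ∫((-7*x - 15)/(x**2 + 4*x + 3)) dx by partial fractions, (-7*x - 15)/(x**2 + 4*x + 3) = -3/(x + 3) - 4/(x + 1): now ∫(-4/(x + 1)) dx + ∫(-3/(x + 3)) dx.
Step 2. Evaluate the standard form [assuming x > -1]: now -4*log(x + 1) + ∫(-3/(x + 3)) dx.
Step 3. Evaluate the standard form [assuming x > -3]: now -4*log(x + 1) - 3*log(x + 3).
Answer: -4*log(x + 1) - 3*log(x + 3).


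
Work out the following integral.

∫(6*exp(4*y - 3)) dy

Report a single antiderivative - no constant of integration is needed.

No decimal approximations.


Answer: 3*exp(4*y - 3)/2.


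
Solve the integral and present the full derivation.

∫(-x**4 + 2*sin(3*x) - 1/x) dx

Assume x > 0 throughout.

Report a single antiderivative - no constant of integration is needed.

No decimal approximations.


Step 1. Rewrite: now ∫(-1/x) dx + ∫(-x**4) dx + ∫(2*sin(3*x)) dx.
Step 2. Evaluate the standard form [assuming x > 0]: now -log(x) + ∫(-x**4) dx + ∫(2*sin(3*x)) dx.
Step 3. Evaluate the standard form: now -x**5/5 - log(x) + ∫(2*sin(3*x)) dx.
Step 4. Evaluate the standard form: now -x**5/5 - log(x) - 2*cos(3*x)/3.
Answer: -x**5/5 - log(x) - 2*cos(3*x)/3.


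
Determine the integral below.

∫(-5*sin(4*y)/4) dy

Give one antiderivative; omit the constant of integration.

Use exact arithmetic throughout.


Answer: 5*cos(4*y)/16.


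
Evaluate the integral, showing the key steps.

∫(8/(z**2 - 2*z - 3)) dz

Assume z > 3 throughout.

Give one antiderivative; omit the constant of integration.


Step 1. Decompose ∫(8/(z**2 - 2*z - 3)) dz by partial fractions, 8/(z**2 - 2*z - 3) = -2/(z + 1) + 2/(z - 3): now ∫(2/(z - 3)) dz + ∫(-2/(z + 1)) dz.
Step 2. Evaluate the standard form [assuming z > -1]: now -2*log(z + 1) + ∫(2/(z - 3)) dz.
Step 3. Evaluate the standard form [assuming z > 3]: now 2*log(z - 3) - 2*log(z + 1).
Answer: 2*log(z - 3) - 2*log(z + 1).


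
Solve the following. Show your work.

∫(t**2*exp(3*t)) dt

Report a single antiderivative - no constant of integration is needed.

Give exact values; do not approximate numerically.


Step 1. Integrate ∫(t**2*exp(3*t)) dt by parts with u = t**2, dv = (exp(3*t)) dt, so v = exp(3*t)/3: now t**2*exp(3*t)/3 + ∫(-2*t*exp(3*t)/3) dt.
Step 2. Integrate ∫(-2*t*exp(3*t)/3) dt by parts with u = t, dv = (-2*exp(3*t)/3) dt, so v = -2*exp(3*t)/9: now t**2*exp(3*t)/3 - 2*t*exp(3*t)/9 + ∫(2*exp(3*t)/9) dt.
Step 3. Evaluate the standard form: now t**2*exp(3*t)/3 - 2*t*exp(3*t)/9 + 2*exp(3*t)/27.
Answer: t**2*exp(3*t)/3 - 2*t*exp(3*t)/9 + 2*exp(3*t)/27.


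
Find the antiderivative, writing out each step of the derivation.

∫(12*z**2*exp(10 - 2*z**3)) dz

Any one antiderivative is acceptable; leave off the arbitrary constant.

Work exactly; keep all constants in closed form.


Step 1. Substitute u = z**3 - 5, turning ∫(12*z**2*exp(10 - 2*z**3)) dz into ∫(4*exp(-2*u)) du: now ∫(4*exp(-2*u)) du.
Step 2. Evaluate the standard form: now -2*exp(-2*u).
Step 3. Substitute back u = z**3 - 5: now -2*exp(10 - 2*z**3).
Answer: -2*exp(10 - 2*z**3).


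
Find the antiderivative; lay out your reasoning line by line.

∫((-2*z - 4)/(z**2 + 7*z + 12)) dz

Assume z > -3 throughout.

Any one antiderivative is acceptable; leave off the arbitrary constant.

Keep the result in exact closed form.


Step 1. Decompose ∫((-2*z - 4)/(z**2 + 7*z + 12)) dz by partial fractions, (-2*z - 4)/(z**2 + 7*z + 12) = -4/(z + 4) + 2/(z + 3): now ∫(2/(z + 3)) dz + ∫(-4/(z + 4)) dz.
Step 2. Evaluate the standard form [assuming z > -4]: now -4*log(z + 4) + ∫(2/(z + 3)) dz.
Step 3. Evaluate the standard form [assuming z > -3]: now 2*log(z + 3) - 4*log(z + 4).
Answer: 2*log(z + 3) - 4*log(z + 4).


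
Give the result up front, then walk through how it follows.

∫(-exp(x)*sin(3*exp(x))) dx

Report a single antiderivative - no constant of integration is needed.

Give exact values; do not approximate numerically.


The answer is cos(3*exp(x))/3.
Step 1. Substitute u = exp(x), turning ∫(-exp(x)*sin(3*exp(x))) dx into ∫(-sin(3*u)) du: now ∫(-sin(3*u)) du.
Step 2. Evaluate the standard form: now cos(3*u)/3.
Step 3. Substitute back u = exp(x): now cos(3*exp(x))/3.
Answer: cos(3*exp(x))/3.


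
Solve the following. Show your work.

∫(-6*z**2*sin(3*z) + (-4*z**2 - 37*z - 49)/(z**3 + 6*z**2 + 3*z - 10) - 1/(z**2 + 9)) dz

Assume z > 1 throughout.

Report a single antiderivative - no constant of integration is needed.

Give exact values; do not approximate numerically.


Step 1. Rewrite: now ∫(-6*z**2*sin(3*z)) dz + ∫((-4*z**2 - 37*z - 49)/(z**3 + 6*z**2 + 3*z - 10)) dz + ∫(-1/(z**2 + 9)) dz.
Step 2. Decompose ∫((-4*z**2 - 37*z - 49)/(z**3 + 6*z**2 + 3*z - 10)) dz by partial fractions, (-4*z**2 - 37*z - 49)/(z**3 + 6*z**2 + 3*z - 10) = 2/(z + 5) - 1/(z + 2) - 5/(z - 1): now ∫(-6*z**2*sin(3*z)) dz + ∫(-5/(z - 1)) dz + ∫(-1/(z + 2)) dz + ∫(2/(z + 5)) dz + ∫(-1/(z**2 + 9)) dz.
Step 3. Evaluate the standard form [assuming z > 1]: now -5*log(z - 1) + ∫(-6*z**2*sin(3*z)) dz + ∫(-1/(z + 2)) dz + ∫(2/(z + 5)) dz + ∫(-1/(z**2 + 9)) dz.
Step 4. Evaluate the standard form [assuming z > -2]: now -5*log(z - 1) - log(z + 2) + ∫(-6*z**2*sin(3*z)) dz + ∫(2/(z + 5)) dz + ∫(-1/(z**2 + 9)) dz.
Step 5. Evaluate the standard form [assuming z > -5]: now -5*log(z - 1) - log(z + 2) + 2*log(z + 5) + ∫(-6*z**2*sin(3*z)) dz + ∫(-1/(z**2 + 9)) dz.
Step 6. Evaluate the standard form: now -5*log(z - 1) - log(z + 2) + 2*log(z + 5) - atan(z/3)/3 + ∫(-6*z**2*sin(3*z)) dz.
Step 7. Integrate ∫(-6*z**2*sin(3*z)) dz by parts with u = z**2, dv = (-6*sin(3*z)) dz, so v = 2*cos(3*z): now 2*z**2*cos(3*z) - 5*log(z - 1) - log(z + 2) + 2*log(z + 5) - atan(z/3)/3 + ∫(-4*z*cos(3*z)) dz.
Step 8. Integrate ∫(-4*z*cos(3*z)) dz by parts with u = z, dv = (-4*cos(3*z)) dz, so v = -4*sin(3*z)/3: now 2*z**2*cos(3*z) - 4*z*sin(3*z)/3 - 5*log(z - 1) - log(z + 2) + 2*log(z + 5) - atan(z/3)/3 + ∫(4*sin(3*z)/3) dz.
Step 9. Evaluate the standard form: now 2*z**2*cos(3*z) - 4*z*sin(3*z)/3 - 5*log(z - 1) - log(z + 2) + 2*log(z + 5) - 4*cos(3*z)/9 - atan(z/3)/3.
Answer: 2*z**2*cos(3*z) - 4*z*sin(3*z)/3 - 5*log(z - 1) - log(z + 2) + 2*log(z + 5) - 4*cos(3*z)/9 - atan(z/3)/3.


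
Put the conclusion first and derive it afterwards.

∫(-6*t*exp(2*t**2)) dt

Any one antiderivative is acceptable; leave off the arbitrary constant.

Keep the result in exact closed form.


The answer is -3*exp(2*t**2)/2.
Step 1. Substitute u = t**2, turning ∫(-6*t*exp(2*t**2)) dt into ∫(-3*exp(2*u)) du: now ∫(-3*exp(2*u)) du.
Step 2. Evaluate the standard form: now -3*exp(2*u)/2.
Step 3. Substitute back u = t**2: now -3*exp(2*t**2)/2.
Answer: -3*exp(2*t**2)/2.


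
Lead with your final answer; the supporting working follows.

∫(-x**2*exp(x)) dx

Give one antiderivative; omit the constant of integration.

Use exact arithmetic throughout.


The answer is -x**2*exp(x) + 2*x*exp(x) - 2*exp(x).
Step 1. Integrate ∫(-x**2*exp(x)) dx by parts with u = x**2, dv = (-exp(x)) dx, so v = -exp(x): now -x**2*exp(x) + ∫(2*x*exp(x)) dx.
Step 2. Integrate ∫(2*x*exp(x)) dx by parts with u = x, dv = (2*exp(x)) dx, so v = 2*exp(x): now -x**2*exp(x) + 2*x*exp(x) + ∫(-2*exp(x)) dx.
Step 3. Evaluate the standard form: now -x**2*exp(x) + 2*x*exp(x) - 2*exp(x).
Answer: -x**2*exp(x) + 2*x*exp(x) - 2*exp(x).


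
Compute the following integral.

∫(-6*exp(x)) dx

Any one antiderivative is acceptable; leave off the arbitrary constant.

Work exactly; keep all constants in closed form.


Answer: -6*exp(x).


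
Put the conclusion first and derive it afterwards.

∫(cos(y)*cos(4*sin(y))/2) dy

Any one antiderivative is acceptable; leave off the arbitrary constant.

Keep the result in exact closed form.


The answer is sin(4*sin(y))/8.
Step 1. Substitute u = sin(y), turning ∫(cos(y)*cos(4*sin(y))/2) dy into ∫(cos(4*u)/2) du: now ∫(cos(4*u)/2) du.
Step 2. Evaluate the standard form: now sin(4*u)/8.
Step 3. Substitute back u = sin(y): now sin(4*sin(y))/8.
Answer: sin(4*sin(y))/8.


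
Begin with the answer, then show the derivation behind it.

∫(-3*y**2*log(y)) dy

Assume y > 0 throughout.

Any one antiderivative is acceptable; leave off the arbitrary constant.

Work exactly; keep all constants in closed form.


The answer is -y**3*log(y) + y**3/3.
Step 1. Integrate ∫(-3*y**2*log(y)) dy by parts with u = log(y), dv = (-3*y**2) dy, so v = -y**3 [assuming y > 0]: now -y**3*log(y) + ∫(y**2) dy.
Step 2. Evaluate the standard form: now -y**3*log(y) + y**3/3.
Answer: -y**3*log(y) + y**3/3.


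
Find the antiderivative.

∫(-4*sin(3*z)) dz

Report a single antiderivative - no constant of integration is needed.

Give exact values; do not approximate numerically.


Answer: 4*cos(3*z)/3.


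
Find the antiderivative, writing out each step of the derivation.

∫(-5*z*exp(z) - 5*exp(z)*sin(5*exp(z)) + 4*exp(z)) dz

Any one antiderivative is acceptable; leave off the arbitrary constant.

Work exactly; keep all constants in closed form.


Step 1. Rewrite: now ∫(-5*z*exp(z)) dz + ∫(-5*exp(z)*sin(5*exp(z))) dz + ∫(4*exp(z)) dz.
Step 2. Evaluate the standard form: now 4*exp(z) + ∫(-5*z*exp(z)) dz + ∫(-5*exp(z)*sin(5*exp(z))) dz.
Step 3. Substitute u = exp(z), turning ∫(-5*exp(z)*sin(5*exp(z))) dz into ∫(-5*sin(5*u)) du: now 4*exp(z) + ∫(-5*z*exp(z)) dz + ∫(-5*sin(5*u)) du.
Step 4. Evaluate the standard form: now 4*exp(z) + cos(5*u) + ∫(-5*z*exp(z)) dz.
Step 5. Substitute back u = exp(z): now 4*exp(z) + cos(5*exp(z)) + ∫(-5*z*exp(z)) dz.
Step 6. Integrate ∫(-5*z*exp(z)) dz by parts with u = z, dv = (-5*exp(z)) dz, so v = -5*exp(z): now -5*z*exp(z) + 4*exp(z) + cos(5*exp(z)) + ∫(5*exp(z)) dz.
Step 7. Evaluate the standard form: now -5*z*exp(z) + 9*exp(z) + cos(5*exp(z)).
Answer: -5*z*exp(z) + 9*exp(z) + cos(5*exp(z)).


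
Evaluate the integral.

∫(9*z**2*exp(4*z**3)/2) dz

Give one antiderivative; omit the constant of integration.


Answer: 3*exp(4*z**3)/8.


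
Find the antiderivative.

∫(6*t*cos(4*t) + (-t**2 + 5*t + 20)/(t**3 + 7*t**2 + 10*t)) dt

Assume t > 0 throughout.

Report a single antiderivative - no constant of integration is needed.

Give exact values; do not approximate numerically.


Answer: 3*t*sin(4*t)/2 + 2*log(t) - log(t + 2) - 2*log(t + 5) + 3*cos(4*t)/8.


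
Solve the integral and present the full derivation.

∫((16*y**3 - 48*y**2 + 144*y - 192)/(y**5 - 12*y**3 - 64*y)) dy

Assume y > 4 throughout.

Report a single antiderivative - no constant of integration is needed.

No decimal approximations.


Step 1. Decompose ∫((16*y**3 - 48*y**2 + 144*y - 192)/(y**5 - 12*y**3 - 64*y)) dy by partial fractions, (16*y**3 - 48*y**2 + 144*y - 192)/(y**5 - 12*y**3 - 64*y) = -4/(y**2 + 4) - 4/(y + 4) + 1/(y - 4) + 3/y: now ∫(3/y) dy + ∫(1/(y - 4)) dy + ∫(-4/(y + 4)) dy + ∫(-4/(y**2 + 4)) dy.
Step 2. Evaluate the standard form [assuming y > 4]: now log(y - 4) + ∫(3/y) dy + ∫(-4/(y + 4)) dy + ∫(-4/(y**2 + 4)) dy.
Step 3. Evaluate the standard form [assuming y > 0]: now 3*log(y) + log(y - 4) + ∫(-4/(y + 4)) dy + ∫(-4/(y**2 + 4)) dy.
Step 4. Evaluate the standard form [assuming y > -4]: now 3*log(y) + log(y - 4) - 4*log(y + 4) + ∫(-4/(y**2 + 4)) dy.
Step 5. Evaluate the standard form: now 3*log(y) + log(y - 4) - 4*log(y + 4) - 2*atan(y/2).
Answer: 3*log(y) + log(y - 4) - 4*log(y + 4) - 2*atan(y/2).


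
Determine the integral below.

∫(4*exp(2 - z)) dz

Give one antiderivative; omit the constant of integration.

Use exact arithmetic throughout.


Answer: -4*exp(2 - z).


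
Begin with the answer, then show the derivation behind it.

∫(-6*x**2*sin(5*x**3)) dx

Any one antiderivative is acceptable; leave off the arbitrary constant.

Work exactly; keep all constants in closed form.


The answer is 2*cos(5*x**3)/5.
Step 1. Substitute u = x**3, turning ∫(-6*x**2*sin(5*x**3)) dx into ∫(-2*sin(5*u)) du: now ∫(-2*sin(5*u)) du.
Step 2. Evaluate the standard form: now 2*cos(5*u)/5.
Step 3. Substitute back u = x**3: now 2*cos(5*x**3)/5.
Answer: 2*cos(5*x**3)/5.


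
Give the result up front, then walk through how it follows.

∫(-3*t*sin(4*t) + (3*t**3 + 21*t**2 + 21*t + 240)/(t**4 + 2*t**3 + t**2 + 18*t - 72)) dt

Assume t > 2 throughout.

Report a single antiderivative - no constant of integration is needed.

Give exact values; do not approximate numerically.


The answer is 3*t*cos(4*t)/4 + 5*log(t - 2) - 2*log(t + 4) - 3*sin(4*t)/16 - atan(t/3).
Step 1. Rewrite: now ∫(-3*t*sin(4*t)) dt + ∫((3*t**3 + 21*t**2 + 21*t + 240)/(t**4 + 2*t**3 + t**2 + 18*t - 72)) dt.
Step 2. Decompose ∫((3*t**3 + 21*t**2 + 21*t + 240)/(t**4 + 2*t**3 + t**2 + 18*t - 72)) dt by partial fractions, (3*t**3 + 21*t**2 + 21*t + 240)/(t**4 + 2*t**3 + t**2 + 18*t - 72) = -3/(t**2 + 9) - 2/(t + 4) + 5/(t - 2): now ∫(-3*t*sin(4*t)) dt + ∫(5/(t - 2)) dt + ∫(-2/(t + 4)) dt + ∫(-3/(t**2 + 9)) dt.
Step 3. Evaluate the standard form [assuming t > -4]: now -2*log(t + 4) + ∫(-3*t*sin(4*t)) dt + ∫(5/(t - 2)) dt + ∫(-3/(t**2 + 9)) dt.
Step 4. Evaluate the standard form [assuming t > 2]: now 5*log(t - 2) - 2*log(t + 4) + ∫(-3*t*sin(4*t)) dt + ∫(-3/(t**2 + 9)) dt.
Step 5. Evaluate the standard form: now 5*log(t - 2) - 2*log(t + 4) - atan(t/3) + ∫(-3*t*sin(4*t)) dt.
Step 6. Integrate ∫(-3*t*sin(4*t)) dt by parts with u = t, dv = (-3*sin(4*t)) dt, so v = 3*cos(4*t)/4: now 3*t*cos(4*t)/4 + 5*log(t - 2) - 2*log(t + 4) - atan(t/3) + ∫(-3*cos(4*t)/4) dt.
Step 7. Evaluate the standard form: now 3*t*cos(4*t)/4 + 5*log(t - 2) - 2*log(t + 4) - 3*sin(4*t)/16 - atan(t/3).
Answer: 3*t*cos(4*t)/4 + 5*log(t - 2) - 2*log(t + 4) - 3*sin(4*t)/16 - atan(t/3).


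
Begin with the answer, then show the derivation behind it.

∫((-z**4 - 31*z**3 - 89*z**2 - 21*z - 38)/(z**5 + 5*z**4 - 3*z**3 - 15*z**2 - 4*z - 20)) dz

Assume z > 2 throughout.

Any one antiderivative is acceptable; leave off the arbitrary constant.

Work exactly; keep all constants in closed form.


The answer is -5*log(z - 2) + 2*log(z + 2) + 2*log(z + 5) - 2*atan(z).
Step 1. Decompose ∫((-z**4 - 31*z**3 - 89*z**2 - 21*z - 38)/(z**5 + 5*z**4 - 3*z**3 - 15*z**2 - 4*z - 20)) dz by partial fractions, (-z**4 - 31*z**3 - 89*z**2 - 21*z - 38)/(z**5 + 5*z**4 - 3*z**3 - 15*z**2 - 4*z - 20) = -2/(z**2 + 1) + 2/(z + 5) + 2/(z + 2) - 5/(z - 2): now ∫(-5/(z - 2)) dz + ∫(2/(z + 2)) dz + ∫(2/(z + 5)) dz + ∫(-2/(z**2 + 1)) dz.
Step 2. Evaluate the standard form [assuming z > -2]: now 2*log(z + 2) + ∫(-5/(z - 2)) dz + ∫(2/(z + 5)) dz + ∫(-2/(z**2 + 1)) dz.
Step 3. Evaluate the standard form [assuming z > 2]: now -5*log(z - 2) + 2*log(z + 2) + ∫(2/(z + 5)) dz + ∫(-2/(z**2 + 1)) dz.
Step 4. Evaluate the standard form [assuming z > -5]: now -5*log(z - 2) + 2*log(z + 2) + 2*log(z + 5) + ∫(-2/(z**2 + 1)) dz.
Step 5. Evaluate the standard form: now -5*log(z - 2) + 2*log(z + 2) + 2*log(z + 5) - 2*atan(z).
Answer: -5*log(z - 2) + 2*log(z + 2) + 2*log(z + 5) - 2*atan(z).


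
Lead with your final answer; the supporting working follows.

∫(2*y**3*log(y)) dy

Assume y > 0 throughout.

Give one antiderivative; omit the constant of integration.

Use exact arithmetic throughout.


The answer is y**4*log(y)/2 - y**4/8.
Step 1. Integrate ∫(2*y**3*log(y)) dy by parts with u = log(y), dv = (2*y**3) dy, so v = y**4/2 [assuming y > 0]: now y**4*log(y)/2 + ∫(-y**3/2) dy.
Step 2. Evaluate the standard form: now y**4*log(y)/2 - y**4/8.
Answer: y**4*log(y)/2 - y**4/8.


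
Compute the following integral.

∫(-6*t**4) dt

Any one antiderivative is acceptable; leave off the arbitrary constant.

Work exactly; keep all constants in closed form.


Answer: -6*t**5/5.


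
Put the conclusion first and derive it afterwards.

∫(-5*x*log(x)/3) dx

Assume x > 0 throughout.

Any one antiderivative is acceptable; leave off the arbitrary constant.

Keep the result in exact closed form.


The answer is -5*x**2*log(x)/6 + 5*x**2/12.
Step 1. Integrate ∫(-5*x*log(x)/3) dx by parts with u = log(x), dv = (-5*x/3) dx, so v = -5*x**2/6 [assuming x > 0]: now -5*x**2*log(x)/6 + ∫(5*x/6) dx.
Step 2. Evaluate the standard form: now -5*x**2*log(x)/6 + 5*x**2/12.
Answer: -5*x**2*log(x)/6 + 5*x**2/12.


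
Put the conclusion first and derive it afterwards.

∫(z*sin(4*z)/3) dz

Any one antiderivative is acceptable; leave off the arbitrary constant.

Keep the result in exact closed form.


The answer is -z*cos(4*z)/12 + sin(4*z)/48.
Step 1. Integrate ∫(z*sin(4*z)/3) dz by parts with u = z, dv = (sin(4*z)/3) dz, so v = -cos(4*z)/12: now -z*cos(4*z)/12 + ∫(cos(4*z)/12) dz.
Step 2. Evaluate the standard form: now -z*cos(4*z)/12 + sin(4*z)/48.
Answer: -z*cos(4*z)/12 + sin(4*z)/48.


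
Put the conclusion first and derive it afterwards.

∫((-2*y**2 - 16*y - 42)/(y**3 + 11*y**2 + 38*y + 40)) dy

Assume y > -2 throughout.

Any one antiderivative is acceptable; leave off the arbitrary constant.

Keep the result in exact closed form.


The answer is -3*log(y + 2) + 5*log(y + 4) - 4*log(y + 5).
Step 1. Decompose ∫((-2*y**2 - 16*y - 42)/(y**3 + 11*y**2 + 38*y + 40)) dy by partial fractions, (-2*y**2 - 16*y - 42)/(y**3 + 11*y**2 + 38*y + 40) = -4/(y + 5) + 5/(y + 4) - 3/(y + 2): now ∫(-3/(y + 2)) dy + ∫(5/(y + 4)) dy + ∫(-4/(y + 5)) dy.
Step 2. Evaluate the standard form [assuming y > -5]: now -4*log(y + 5) + ∫(-3/(y + 2)) dy + ∫(5/(y + 4)) dy.
Step 3. Evaluate the standard form [assuming y > -2]: now -3*log(y + 2) - 4*log(y + 5) + ∫(5/(y + 4)) dy.
Step 4. Evaluate the standard form [assuming y > -4]: now -3*log(y + 2) + 5*log(y + 4) - 4*log(y + 5).
Answer: -3*log(y + 2) + 5*log(y + 4) - 4*log(y + 5).


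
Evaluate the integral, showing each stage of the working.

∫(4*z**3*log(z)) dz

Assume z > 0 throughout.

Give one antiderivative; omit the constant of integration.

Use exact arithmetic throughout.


Step 1. Integrate ∫(4*z**3*log(z)) dz by parts with u = log(z), dv = (4*z**3) dz, so v = z**4 [assuming z > 0]: now z**4*log(z) + ∫(-z**3) dz.
Step 2. Evaluate the standard form: now z**4*log(z) - z**4/4.
Answer: z**4*log(z) - z**4/4.


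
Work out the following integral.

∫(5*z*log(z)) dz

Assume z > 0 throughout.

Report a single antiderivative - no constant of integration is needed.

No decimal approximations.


Answer: 5*z**2*log(z)/2 - 5*z**2/4.


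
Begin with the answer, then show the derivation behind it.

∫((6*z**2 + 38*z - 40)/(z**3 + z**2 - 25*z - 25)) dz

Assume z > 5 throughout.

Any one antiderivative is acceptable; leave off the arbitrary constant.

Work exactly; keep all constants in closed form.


The answer is 5*log(z - 5) + 3*log(z + 1) - 2*log(z + 5).
Step 1. Decompose ∫((6*z**2 + 38*z - 40)/(z**3 + z**2 - 25*z - 25)) dz by partial fractions, (6*z**2 + 38*z - 40)/(z**3 + z**2 - 25*z - 25) = -2/(z + 5) + 3/(z + 1) + 5/(z - 5): now ∫(5/(z - 5)) dz + ∫(3/(z + 1)) dz + ∫(-2/(z + 5)) dz.
Step 2. Evaluate the standard form [assuming z > -1]: now 3*log(z + 1) + ∫(5/(z - 5)) dz + ∫(-2/(z + 5)) dz.
Step 3. Evaluate the standard form [assuming z > -5]: now 3*log(z + 1) - 2*log(z + 5) + ∫(5/(z - 5)) dz.
Step 4. Evaluate the standard form [assuming z > 5]: now 5*log(z - 5) + 3*log(z + 1) - 2*log(z + 5).
Answer: 5*log(z - 5) + 3*log(z + 1) - 2*log(z + 5).


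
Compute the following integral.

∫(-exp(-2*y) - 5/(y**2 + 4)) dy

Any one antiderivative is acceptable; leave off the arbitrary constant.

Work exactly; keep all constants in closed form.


Answer: -5*atan(y/2)/2 + exp(-2*y)/2.


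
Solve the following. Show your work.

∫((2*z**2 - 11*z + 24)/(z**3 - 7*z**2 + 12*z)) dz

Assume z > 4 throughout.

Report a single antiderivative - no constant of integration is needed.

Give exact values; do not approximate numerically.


Step 1. Decompose ∫((2*z**2 - 11*z + 24)/(z**3 - 7*z**2 + 12*z)) dz by partial fractions, (2*z**2 - 11*z + 24)/(z**3 - 7*z**2 + 12*z) = -3/(z - 3) + 3/(z - 4) + 2/z: now ∫(2/z) dz + ∫(3/(z - 4)) dz + ∫(-3/(z - 3)) dz.
Step 2. Evaluate the standard form [assuming z > 0]: now 2*log(z) + ∫(3/(z - 4)) dz + ∫(-3/(z - 3)) dz.
Step 3. Evaluate the standard form [assuming z > 3]: now 2*log(z) - 3*log(z - 3) + ∫(3/(z - 4)) dz.
Step 4. Evaluate the standard form [assuming z > 4]: now 2*log(z) + 3*log(z - 4) - 3*log(z - 3).
Answer: 2*log(z) + 3*log(z - 4) - 3*log(z - 3).


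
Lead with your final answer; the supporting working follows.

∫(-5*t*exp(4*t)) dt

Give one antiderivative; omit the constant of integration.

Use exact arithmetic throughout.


The answer is -5*t*exp(4*t)/4 + 5*exp(4*t)/16.
Step 1. Integrate ∫(-5*t*exp(4*t)) dt by parts with u = t, dv = (-5*exp(4*t)) dt, so v = -5*exp(4*t)/4: now -5*t*exp(4*t)/4 + ∫(5*exp(4*t)/4) dt.
Step 2. Evaluate the standard form: now -5*t*exp(4*t)/4 + 5*exp(4*t)/16.
Answer: -5*t*exp(4*t)/4 + 5*exp(4*t)/16.


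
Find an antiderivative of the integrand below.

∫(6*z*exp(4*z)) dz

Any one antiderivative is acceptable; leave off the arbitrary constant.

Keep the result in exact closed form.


Answer: 3*z*exp(4*z)/2 - 3*exp(4*z)/8.


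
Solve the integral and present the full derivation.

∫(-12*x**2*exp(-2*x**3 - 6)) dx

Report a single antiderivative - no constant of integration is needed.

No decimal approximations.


Step 1. Substitute u = x**3 + 3, turning ∫(-12*x**2*exp(-2*x**3 - 6)) dx into ∫(-4*exp(-2*u)) du: now ∫(-4*exp(-2*u)) du.
Step 2. Evaluate the standard form: now 2*exp(-2*u).
Step 3. Substitute back u = x**3 + 3: now 2*exp(-2*x**3 - 6).
Answer: 2*exp(-2*x**3 - 6).


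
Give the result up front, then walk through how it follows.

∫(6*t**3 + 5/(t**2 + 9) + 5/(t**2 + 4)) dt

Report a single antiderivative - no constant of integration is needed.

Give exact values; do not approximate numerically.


The answer is 3*t**4/2 + 5*atan(t/3)/3 + 5*atan(t/2)/2.
Step 1. Rewrite: now ∫(6*t**3) dt + ∫(5/(t**2 + 4)) dt + ∫(5/(t**2 + 9)) dt.
Step 2. Evaluate the standard form: now 5*atan(t/2)/2 + ∫(6*t**3) dt + ∫(5/(t**2 + 9)) dt.
Step 3. Evaluate the standard form: now 5*atan(t/3)/3 + 5*atan(t/2)/2 + ∫(6*t**3) dt.
Step 4. Evaluate the standard form: now 3*t**4/2 + 5*atan(t/3)/3 + 5*atan(t/2)/2.
Answer: 3*t**4/2 + 5*atan(t/3)/3 + 5*atan(t/2)/2.


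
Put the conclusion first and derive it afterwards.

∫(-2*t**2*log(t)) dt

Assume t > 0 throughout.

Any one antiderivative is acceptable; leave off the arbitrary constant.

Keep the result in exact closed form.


The answer is -2*t**3*log(t)/3 + 2*t**3/9.
Step 1. Integrate ∫(-2*t**2*log(t)) dt by parts with u = log(t), dv = (-2*t**2) dt, so v = -2*t**3/3 [assuming t > 0]: now -2*t**3*log(t)/3 + ∫(2*t**2/3) dt.
Step 2. Evaluate the standard form: now -2*t**3*log(t)/3 + 2*t**3/9.
Answer: -2*t**3*log(t)/3 + 2*t**3/9.


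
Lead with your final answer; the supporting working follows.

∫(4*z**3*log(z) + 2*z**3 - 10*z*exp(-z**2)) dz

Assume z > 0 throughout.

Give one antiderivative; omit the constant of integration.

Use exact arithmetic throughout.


The answer is z**4*log(z) + z**4/4 + 5*exp(-z**2).
Step 1. Rewrite: now ∫(2*z**3) dz + ∫(-10*z*exp(-z**2)) dz + ∫(4*z**3*log(z)) dz.
Step 2. Integrate ∫(4*z**3*log(z)) dz by parts with u = log(z), dv = (4*z**3) dz, so v = z**4 [assuming z > 0]: now z**4*log(z) + ∫(-z**3) dz + ∫(2*z**3) dz + ∫(-10*z*exp(-z**2)) dz.
Step 3. Evaluate the standard form: now z**4*log(z) - z**4/4 + ∫(2*z**3) dz + ∫(-10*z*exp(-z**2)) dz.
Step 4. Evaluate the standard form: now z**4*log(z) + z**4/4 + ∫(-10*z*exp(-z**2)) dz.
Step 5. Substitute u = z**2, turning ∫(-10*z*exp(-z**2)) dz into ∫(-5*exp(-u)) du: now z**4*log(z) + z**4/4 + ∫(-5*exp(-u)) du.
Step 6. Evaluate the standard form: now z**4*log(z) + z**4/4 + 5*exp(-u).
Step 7. Substitute back u = z**2: now z**4*log(z) + z**4/4 + 5*exp(-z**2).
Answer: z**4*log(z) + z**4/4 + 5*exp(-z**2).


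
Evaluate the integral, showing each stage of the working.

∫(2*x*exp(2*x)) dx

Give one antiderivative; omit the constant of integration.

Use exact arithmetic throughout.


Step 1. Integrate ∫(2*x*exp(2*x)) dx by parts with u = x, dv = (2*exp(2*x)) dx, so v = exp(2*x): now x*exp(2*x) + ∫(-exp(2*x)) dx.
Step 2. Evaluate the standard form: now x*exp(2*x) - exp(2*x)/2.
Answer: x*exp(2*x) - exp(2*x)/2.


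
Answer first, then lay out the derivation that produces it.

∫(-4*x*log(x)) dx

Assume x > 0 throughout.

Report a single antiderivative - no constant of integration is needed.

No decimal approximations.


The answer is -2*x**2*log(x) + x**2.
Step 1. Integrate ∫(-4*x*log(x)) dx by parts with u = log(x), dv = (-4*x) dx, so v = -2*x**2 [assuming x > 0]: now -2*x**2*log(x) + ∫(2*x) dx.
Step 2. Evaluate the standard form: now -2*x**2*log(x) + x**2.
Answer: -2*x**2*log(x) + x**2.


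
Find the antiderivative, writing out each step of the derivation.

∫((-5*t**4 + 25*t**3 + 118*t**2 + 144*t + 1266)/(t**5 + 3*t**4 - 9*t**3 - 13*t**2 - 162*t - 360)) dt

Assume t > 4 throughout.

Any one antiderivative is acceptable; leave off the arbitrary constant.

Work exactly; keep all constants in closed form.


Step 1. Decompose ∫((-5*t**4 + 25*t**3 + 118*t**2 + 144*t + 1266)/(t**5 + 3*t**4 - 9*t**3 - 13*t**2 - 162*t - 360)) dt by partial fractions, (-5*t**4 + 25*t**3 + 118*t**2 + 144*t + 1266)/(t**5 + 3*t**4 - 9*t**3 - 13*t**2 - 162*t - 360) = 3/(t**2 + 9) - 3/(t + 5) - 5/(t + 2) + 3/(t - 4): now ∫(3/(t - 4)) dt + ∫(-5/(t + 2)) dt + ∫(-3/(t + 5)) dt + ∫(3/(t**2 + 9)) dt.
Step 2. Evaluate the standard form [assuming t > -5]: now -3*log(t + 5) + ∫(3/(t - 4)) dt + ∫(-5/(t + 2)) dt + ∫(3/(t**2 + 9)) dt.
Step 3. Evaluate the standard form [assuming t > -2]: now -5*log(t + 2) - 3*log(t + 5) + ∫(3/(t - 4)) dt + ∫(3/(t**2 + 9)) dt.
Step 4. Evaluate the standard form [assuming t > 4]: now 3*log(t - 4) - 5*log(t + 2) - 3*log(t + 5) + ∫(3/(t**2 + 9)) dt.
Step 5. Evaluate the standard form: now 3*log(t - 4) - 5*log(t + 2) - 3*log(t + 5) + atan(t/3).
Answer: 3*log(t - 4) - 5*log(t + 2) - 3*log(t + 5) + atan(t/3).


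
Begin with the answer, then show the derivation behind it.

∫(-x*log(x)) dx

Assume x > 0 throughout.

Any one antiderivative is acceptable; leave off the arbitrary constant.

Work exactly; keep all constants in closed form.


The answer is -x**2*log(x)/2 + x**2/4.
Step 1. Integrate ∫(-x*log(x)) dx by parts with u = log(x), dv = (-x) dx, so v = -x**2/2 [assuming x > 0]: now -x**2*log(x)/2 + ∫(x/2) dx.
Step 2. Evaluate the standard form: now -x**2*log(x)/2 + x**2/4.
Answer: -x**2*log(x)/2 + x**2/4.


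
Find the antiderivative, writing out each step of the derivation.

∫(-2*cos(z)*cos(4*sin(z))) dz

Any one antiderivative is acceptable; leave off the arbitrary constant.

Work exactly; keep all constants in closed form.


Step 1. Substitute u = sin(z), turning ∫(-2*cos(z)*cos(4*sin(z))) dz into ∫(-2*cos(4*u)) du: now ∫(-2*cos(4*u)) du.
Step 2. Evaluate the standard form: now -sin(4*u)/2.
Step 3. Substitute back u = sin(z): now -sin(4*sin(z))/2.
Answer: -sin(4*sin(z))/2.


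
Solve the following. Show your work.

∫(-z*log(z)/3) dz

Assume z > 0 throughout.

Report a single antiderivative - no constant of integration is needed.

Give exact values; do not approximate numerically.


Step 1. Integrate ∫(-z*log(z)/3) dz by parts with u = log(z), dv = (-z/3) dz, so v = -z**2/6 [assuming z > 0]: now -z**2*log(z)/6 + ∫(z/6) dz.
Step 2. Evaluate the standard form: now -z**2*log(z)/6 + z**2/12.
Answer: -z**2*log(z)/6 + z**2/12.


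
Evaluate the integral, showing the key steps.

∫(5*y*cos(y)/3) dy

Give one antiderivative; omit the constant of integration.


Step 1. Integrate ∫(5*y*cos(y)/3) dy by parts with u = y, dv = (5*cos(y)/3) dy, so v = 5*sin(y)/3: now 5*y*sin(y)/3 + ∫(-5*sin(y)/3) dy.
Step 2. Evaluate the standard form: now 5*y*sin(y)/3 + 5*cos(y)/3.
Answer: 5*y*sin(y)/3 + 5*cos(y)/3.


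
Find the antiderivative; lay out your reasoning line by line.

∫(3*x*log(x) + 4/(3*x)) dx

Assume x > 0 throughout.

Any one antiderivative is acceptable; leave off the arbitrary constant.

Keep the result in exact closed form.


Step 1. Rewrite: now ∫(4/(3*x)) dx + ∫(3*x*log(x)) dx.
Step 2. Evaluate the standard form [assuming x > 0]: now 4*log(x)/3 + ∫(3*x*log(x)) dx.
Step 3. Integrate ∫(3*x*log(x)) dx by parts with u = log(x), dv = (3*x) dx, so v = 3*x**2/2 [assuming x > 0]: now 3*x**2*log(x)/2 + 4*log(x)/3 + ∫(-3*x/2) dx.
Step 4. Evaluate the standard form: now 3*x**2*log(x)/2 - 3*x**2/4 + 4*log(x)/3.
Answer: 3*x**2*log(x)/2 - 3*x**2/4 + 4*log(x)/3.


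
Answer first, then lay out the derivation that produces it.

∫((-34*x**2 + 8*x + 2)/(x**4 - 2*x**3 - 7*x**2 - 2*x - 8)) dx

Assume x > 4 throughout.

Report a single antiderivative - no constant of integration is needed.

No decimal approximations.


The answer is -5*log(x - 4) + 5*log(x + 2) - 4*atan(x).
Step 1. Decompose ∫((-34*x**2 + 8*x + 2)/(x**4 - 2*x**3 - 7*x**2 - 2*x - 8)) dx by partial fractions, (-34*x**2 + 8*x + 2)/(x**4 - 2*x**3 - 7*x**2 - 2*x - 8) = -4/(x**2 + 1) + 5/(x + 2) - 5/(x - 4): now ∫(-5/(x - 4)) dx + ∫(5/(x + 2)) dx + ∫(-4/(x**2 + 1)) dx.
Step 2. Evaluate the standard form [assuming x > 4]: now -5*log(x - 4) + ∫(5/(x + 2)) dx + ∫(-4/(x**2 + 1)) dx.
Step 3. Evaluate the standard form [assuming x > -2]: now -5*log(x - 4) + 5*log(x + 2) + ∫(-4/(x**2 + 1)) dx.
Step 4. Evaluate the standard form: now -5*log(x - 4) + 5*log(x + 2) - 4*atan(x).
Answer: -5*log(x - 4) + 5*log(x + 2) - 4*atan(x).


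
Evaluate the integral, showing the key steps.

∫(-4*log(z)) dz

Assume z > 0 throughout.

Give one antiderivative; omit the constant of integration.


Step 1. Integrate ∫(-4*log(z)) dz by parts with u = log(z), dv = (-4) dz, so v = -4*z [assuming z > 0]: now -4*z*log(z) + ∫(4) dz.
Step 2. Evaluate the standard form: now -4*z*log(z) + 4*z.
Answer: -4*z*log(z) + 4*z.


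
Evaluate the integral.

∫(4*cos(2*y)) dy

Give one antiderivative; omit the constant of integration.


Answer: 2*sin(2*y).


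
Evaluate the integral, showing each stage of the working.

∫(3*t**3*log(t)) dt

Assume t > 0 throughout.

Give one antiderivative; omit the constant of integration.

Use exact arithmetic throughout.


Step 1. Integrate ∫(3*t**3*log(t)) dt by parts with u = log(t), dv = (3*t**3) dt, so v = 3*t**4/4 [assuming t > 0]: now 3*t**4*log(t)/4 + ∫(-3*t**3/4) dt.
Step 2. Evaluate the standard form: now 3*t**4*log(t)/4 - 3*t**4/16.
Answer: 3*t**4*log(t)/4 - 3*t**4/16.


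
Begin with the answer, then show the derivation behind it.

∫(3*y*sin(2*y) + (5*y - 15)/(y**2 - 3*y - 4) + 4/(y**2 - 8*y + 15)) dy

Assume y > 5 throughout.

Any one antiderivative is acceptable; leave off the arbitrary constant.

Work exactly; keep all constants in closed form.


The answer is -3*y*cos(2*y)/2 + 2*log(y - 5) + log(y - 4) - 2*log(y - 3) + 4*log(y + 1) + 3*sin(2*y)/4.
Step 1. Rewrite: now ∫(3*y*sin(2*y)) dy + ∫((5*y - 15)/(y**2 - 3*y - 4)) dy + ∫(4/(y**2 - 8*y + 15)) dy.
Step 2. Decompose ∫(4/(y**2 - 8*y + 15)) dy by partial fractions, 4/(y**2 - 8*y + 15) = -2/(y - 3) + 2/(y - 5): now ∫(3*y*sin(2*y)) dy + ∫((5*y - 15)/(y**2 - 3*y - 4)) dy + ∫(2/(y - 5)) dy + ∫(-2/(y - 3)) dy.
Step 3. Evaluate the standard form [assuming y > 3]: now -2*log(y - 3) + ∫(3*y*sin(2*y)) dy + ∫((5*y - 15)/(y**2 - 3*y - 4)) dy + ∫(2/(y - 5)) dy.
Step 4. Evaluate the standard form [assuming y > 5]: now 2*log(y - 5) - 2*log(y - 3) + ∫(3*y*sin(2*y)) dy + ∫((5*y - 15)/(y**2 - 3*y - 4)) dy.
Step 5. Integrate ∫(3*y*sin(2*y)) dy by parts with u = y, dv = (3*sin(2*y)) dy, so v = -3*cos(2*y)/2: now -3*y*cos(2*y)/2 + 2*log(y - 5) - 2*log(y - 3) + ∫((5*y - 15)/(y**2 - 3*y - 4)) dy + ∫(3*cos(2*y)/2) dy.
Step 6. Evaluate the standard form: now -3*y*cos(2*y)/2 + 2*log(y - 5) - 2*log(y - 3) + 3*sin(2*y)/4 + ∫((5*y - 15)/(y**2 - 3*y - 4)) dy.
Step 7. Decompose ∫((5*y - 15)/(y**2 - 3*y - 4)) dy by partial fractions, (5*y - 15)/(y**2 - 3*y - 4) = 4/(y + 1) + 1/(y - 4): now -3*y*cos(2*y)/2 + 2*log(y - 5) - 2*log(y - 3) + 3*sin(2*y)/4 + ∫(1/(y - 4)) dy + ∫(4/(y + 1)) dy.
Step 8. Evaluate the standard form [assuming y > 4]: now -3*y*cos(2*y)/2 + 2*log(y - 5) + log(y - 4) - 2*log(y - 3) + 3*sin(2*y)/4 + ∫(4/(y + 1)) dy.
Step 9. Evaluate the standard form [assuming y > -1]: now -3*y*cos(2*y)/2 + 2*log(y - 5) + log(y - 4) - 2*log(y - 3) + 4*log(y + 1) + 3*sin(2*y)/4.
Answer: -3*y*cos(2*y)/2 + 2*log(y - 5) + log(y - 4) - 2*log(y - 3) + 4*log(y + 1) + 3*sin(2*y)/4.


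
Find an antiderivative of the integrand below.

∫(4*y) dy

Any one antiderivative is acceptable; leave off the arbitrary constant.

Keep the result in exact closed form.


Answer: 2*y**2.


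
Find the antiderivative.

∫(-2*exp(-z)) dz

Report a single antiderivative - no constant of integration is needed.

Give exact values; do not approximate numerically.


Answer: 2*exp(-z).


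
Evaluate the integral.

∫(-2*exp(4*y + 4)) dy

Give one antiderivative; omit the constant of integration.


Answer: -exp(4*y + 4)/2.


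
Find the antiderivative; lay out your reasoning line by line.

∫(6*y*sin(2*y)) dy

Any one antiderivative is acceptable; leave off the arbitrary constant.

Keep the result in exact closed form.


Step 1. Integrate ∫(6*y*sin(2*y)) dy by parts with u = y, dv = (6*sin(2*y)) dy, so v = -3*cos(2*y): now -3*y*cos(2*y) + ∫(3*cos(2*y)) dy.
Step 2. Evaluate the standard form: now -3*y*cos(2*y) + 3*sin(2*y)/2.
Answer: -3*y*cos(2*y) + 3*sin(2*y)/2.


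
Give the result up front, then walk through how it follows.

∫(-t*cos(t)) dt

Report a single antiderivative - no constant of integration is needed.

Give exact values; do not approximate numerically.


The answer is -t*sin(t) - cos(t).
Step 1. Integrate ∫(-t*cos(t)) dt by parts with u = t, dv = (-cos(t)) dt, so v = -sin(t): now -t*sin(t) + ∫(sin(t)) dt.
Step 2. Evaluate the standard form: now -t*sin(t) - cos(t).
Answer: -t*sin(t) - cos(t).


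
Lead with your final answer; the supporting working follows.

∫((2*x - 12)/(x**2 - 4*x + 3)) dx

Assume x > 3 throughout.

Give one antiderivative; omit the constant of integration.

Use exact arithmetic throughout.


The answer is -3*log(x - 3) + 5*log(x - 1).
Step 1. Decompose ∫((2*x - 12)/(x**2 - 4*x + 3)) dx by partial fractions, (2*x - 12)/(x**2 - 4*x + 3) = 5/(x - 1) - 3/(x - 3): now ∫(-3/(x - 3)) dx + ∫(5/(x - 1)) dx.
Step 2. Evaluate the standard form [assuming x > 1]: now 5*log(x - 1) + ∫(-3/(x - 3)) dx.
Step 3. Evaluate the standard form [assuming x > 3]: now -3*log(x - 3) + 5*log(x - 1).
Answer: -3*log(x - 3) + 5*log(x - 1).


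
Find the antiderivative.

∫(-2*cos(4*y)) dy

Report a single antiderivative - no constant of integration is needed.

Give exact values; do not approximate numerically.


Answer: -sin(4*y)/2.


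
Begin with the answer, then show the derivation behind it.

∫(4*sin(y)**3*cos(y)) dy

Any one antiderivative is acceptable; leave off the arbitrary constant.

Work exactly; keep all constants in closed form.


The answer is sin(y)**4.
Step 1. Substitute u = sin(y), turning ∫(4*sin(y)**3*cos(y)) dy into ∫(4*u**3) du: now ∫(4*u**3) du.
Step 2. Evaluate the standard form: now u**4.
Step 3. Substitute back u = sin(y): now sin(y)**4.
Answer: sin(y)**4.


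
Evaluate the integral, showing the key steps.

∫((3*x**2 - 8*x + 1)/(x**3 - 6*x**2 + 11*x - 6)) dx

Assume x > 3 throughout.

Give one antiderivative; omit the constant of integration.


Step 1. Decompose ∫((3*x**2 - 8*x + 1)/(x**3 - 6*x**2 + 11*x - 6)) dx by partial fractions, (3*x**2 - 8*x + 1)/(x**3 - 6*x**2 + 11*x - 6) = -2/(x - 1) + 3/(x - 2) + 2/(x - 3): now ∫(2/(x - 3)) dx + ∫(3/(x - 2)) dx + ∫(-2/(x - 1)) dx.
Step 2. Evaluate the standard form [assuming x > 3]: now 2*log(x - 3) + ∫(3/(x - 2)) dx + ∫(-2/(x - 1)) dx.
Step 3. Evaluate the standard form [assuming x > 1]: now 2*log(x - 3) - 2*log(x - 1) + ∫(3/(x - 2)) dx.
Step 4. Evaluate the standard form [assuming x > 2]: now 2*log(x - 3) + 3*log(x - 2) - 2*log(x - 1).
Answer: 2*log(x - 3) + 3*log(x - 2) - 2*log(x - 1).


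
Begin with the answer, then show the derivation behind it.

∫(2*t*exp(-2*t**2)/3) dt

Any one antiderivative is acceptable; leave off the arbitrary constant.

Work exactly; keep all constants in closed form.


The answer is -exp(-2*t**2)/6.
Step 1. Substitute u = t**2, turning ∫(2*t*exp(-2*t**2)/3) dt into ∫(exp(-2*u)/3) du: now ∫(exp(-2*u)/3) du.
Step 2. Evaluate the standard form: now -exp(-2*u)/6.
Step 3. Substitute back u = t**2: now -exp(-2*t**2)/6.
Answer: -exp(-2*t**2)/6.


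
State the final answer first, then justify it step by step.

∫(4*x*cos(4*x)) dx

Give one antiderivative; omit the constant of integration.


The answer is x*sin(4*x) + cos(4*x)/4.
Step 1. Integrate ∫(4*x*cos(4*x)) dx by parts with u = x, dv = (4*cos(4*x)) dx, so v = sin(4*x): now x*sin(4*x) + ∫(-sin(4*x)) dx.
Step 2. Evaluate the standard form: now x*sin(4*x) + cos(4*x)/4.
Answer: x*sin(4*x) + cos(4*x)/4.


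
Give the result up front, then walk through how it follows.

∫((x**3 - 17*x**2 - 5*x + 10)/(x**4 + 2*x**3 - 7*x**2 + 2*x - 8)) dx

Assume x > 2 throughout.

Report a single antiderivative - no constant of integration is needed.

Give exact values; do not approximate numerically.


The answer is -2*log(x - 2) + 3*log(x + 4) - 3*atan(x).
Step 1. Decompose ∫((x**3 - 17*x**2 - 5*x + 10)/(x**4 + 2*x**3 - 7*x**2 + 2*x - 8)) dx by partial fractions, (x**3 - 17*x**2 - 5*x + 10)/(x**4 + 2*x**3 - 7*x**2 + 2*x - 8) = -3/(x**2 + 1) + 3/(x + 4) - 2/(x - 2): now ∫(-2/(x - 2)) dx + ∫(3/(x + 4)) dx + ∫(-3/(x**2 + 1)) dx.
Step 2. Evaluate the standard form [assuming x > -4]: now 3*log(x + 4) + ∫(-2/(x - 2)) dx + ∫(-3/(x**2 + 1)) dx.
Step 3. Evaluate the standard form [assuming x > 2]: now -2*log(x - 2) + 3*log(x + 4) + ∫(-3/(x**2 + 1)) dx.
Step 4. Evaluate the standard form: now -2*log(x - 2) + 3*log(x + 4) - 3*atan(x).
Answer: -2*log(x - 2) + 3*log(x + 4) - 3*atan(x).


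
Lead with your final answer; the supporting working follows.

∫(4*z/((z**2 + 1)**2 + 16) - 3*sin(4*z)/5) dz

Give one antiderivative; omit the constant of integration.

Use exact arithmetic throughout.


The answer is 3*cos(4*z)/20 + atan(z**2/4 + 1/4)/2.
Step 1. Rewrite: now ∫(4*z/((z**2 + 1)**2 + 16)) dz + ∫(-3*sin(4*z)/5) dz.
Step 2. Substitute u = z**2 + 1, turning ∫(4*z/((z**2 + 1)**2 + 16)) dz into ∫(2/(u**2 + 16)) du: now ∫(2/(u**2 + 16)) du + ∫(-3*sin(4*z)/5) dz.
Step 3. Evaluate the standard form: now atan(u/4)/2 + ∫(-3*sin(4*z)/5) dz.
Step 4. Substitute back u = z**2 + 1: now atan(z**2/4 + 1/4)/2 + ∫(-3*sin(4*z)/5) dz.
Step 5. Evaluate the standard form: now 3*cos(4*z)/20 + atan(z**2/4 + 1/4)/2.
Answer: 3*cos(4*z)/20 + atan(z**2/4 + 1/4)/2.


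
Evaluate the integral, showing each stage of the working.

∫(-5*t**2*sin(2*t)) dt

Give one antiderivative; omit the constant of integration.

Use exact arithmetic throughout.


Step 1. Integrate ∫(-5*t**2*sin(2*t)) dt by parts with u = t**2, dv = (-5*sin(2*t)) dt, so v = 5*cos(2*t)/2: now 5*t**2*cos(2*t)/2 + ∫(-5*t*cos(2*t)) dt.
Step 2. Integrate ∫(-5*t*cos(2*t)) dt by parts with u = t, dv = (-5*cos(2*t)) dt, so v = -5*sin(2*t)/2: now 5*t**2*cos(2*t)/2 - 5*t*sin(2*t)/2 + ∫(5*sin(2*t)/2) dt.
Step 3. Evaluate the standard form: now 5*t**2*cos(2*t)/2 - 5*t*sin(2*t)/2 - 5*cos(2*t)/4.
Answer: 5*t**2*cos(2*t)/2 - 5*t*sin(2*t)/2 - 5*cos(2*t)/4.


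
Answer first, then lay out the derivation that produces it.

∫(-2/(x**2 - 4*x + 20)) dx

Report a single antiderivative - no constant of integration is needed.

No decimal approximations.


The answer is -atan(x/4 - 1/2)/2.
Step 1. Substitute u = 2 - x, turning ∫(-2/(x**2 - 4*x + 20)) dx into ∫(2/(u**2 + 16)) du: now ∫(2/(u**2 + 16)) du.
Step 2. Evaluate the standard form: now atan(u/4)/2.
Step 3. Substitute back u = 2 - x: now -atan(x/4 - 1/2)/2.
Answer: -atan(x/4 - 1/2)/2.
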